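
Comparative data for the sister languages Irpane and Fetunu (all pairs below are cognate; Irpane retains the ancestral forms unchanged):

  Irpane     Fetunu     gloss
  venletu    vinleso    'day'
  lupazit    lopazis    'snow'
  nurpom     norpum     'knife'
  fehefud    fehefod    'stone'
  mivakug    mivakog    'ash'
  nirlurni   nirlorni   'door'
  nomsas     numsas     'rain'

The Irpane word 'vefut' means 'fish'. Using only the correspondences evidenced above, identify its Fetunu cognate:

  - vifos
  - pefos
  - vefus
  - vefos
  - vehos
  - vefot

fehefud ~ fehefod, mivakug ~ mivakog — Irpane u corresponds to Fetunu o after a consonant, before a consonant other than r, m, n, p, b, f, v.
lupazit ~ lopazis — Irpane t corresponds to Fetunu s word-finally.
Applying these to Irpane 'vefut':
  vefut → vefot   (u→o after a consonant, before a consonant other than r, m, n, p, b, f, v)
  vefot → vefos   (t→s word-finally)
So the Fetunu cognate is 'vefos'.

vefos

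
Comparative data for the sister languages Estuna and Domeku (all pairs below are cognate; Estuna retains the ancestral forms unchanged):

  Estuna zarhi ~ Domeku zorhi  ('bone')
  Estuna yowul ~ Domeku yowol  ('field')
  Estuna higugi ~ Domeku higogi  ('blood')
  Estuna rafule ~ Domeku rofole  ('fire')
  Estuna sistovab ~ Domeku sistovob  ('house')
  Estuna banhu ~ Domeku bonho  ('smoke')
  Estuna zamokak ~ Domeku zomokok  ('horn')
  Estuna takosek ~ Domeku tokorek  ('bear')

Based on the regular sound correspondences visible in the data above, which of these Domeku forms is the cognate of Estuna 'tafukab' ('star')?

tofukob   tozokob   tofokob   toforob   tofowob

rafule ~ rofole — Estuna a corresponds to Domeku o after a consonant, before a labial obstruent.
yowul ~ yowol, higugi ~ higogi — Estuna u corresponds to Domeku o after a consonant, before a consonant other than r, m, n, p, b, f, v.
sistovab ~ sistovob — Estuna a corresponds to Domeku o after a consonant, before a labial obstruent.
Applying these to Estuna 'tafukab':
  tafukab → tofukab   (a→o after a consonant, before a labial obstruent)
  tofukab → tofokab   (u→o after a consonant, before a consonant other than r, m, n, p, b, f, v)
  tofokab → tofokob   (a→o after a consonant, before a labial obstruent)
So the Domeku cognate is 'tofokob'.

tofokob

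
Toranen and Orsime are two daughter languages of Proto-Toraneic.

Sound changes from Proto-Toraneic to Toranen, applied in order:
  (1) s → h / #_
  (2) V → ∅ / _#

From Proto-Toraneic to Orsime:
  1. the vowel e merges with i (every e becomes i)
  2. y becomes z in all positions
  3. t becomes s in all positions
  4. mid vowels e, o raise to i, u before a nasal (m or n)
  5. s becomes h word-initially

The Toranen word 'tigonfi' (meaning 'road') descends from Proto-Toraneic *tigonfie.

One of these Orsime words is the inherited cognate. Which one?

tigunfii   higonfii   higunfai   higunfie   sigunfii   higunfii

Orsime: *tigonfie > tigonfii > sigonfii > sigunfii > higunfii  (by vowel merger, unconditioned shift, pre-nasal raising, debuccalisation)

higunfii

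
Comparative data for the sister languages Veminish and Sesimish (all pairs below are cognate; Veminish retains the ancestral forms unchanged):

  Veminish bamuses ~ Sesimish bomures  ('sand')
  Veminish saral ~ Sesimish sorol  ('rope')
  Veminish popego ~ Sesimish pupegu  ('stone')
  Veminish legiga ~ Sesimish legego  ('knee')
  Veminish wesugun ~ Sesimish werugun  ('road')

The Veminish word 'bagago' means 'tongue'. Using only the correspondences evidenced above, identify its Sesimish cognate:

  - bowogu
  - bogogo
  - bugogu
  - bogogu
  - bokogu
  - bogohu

saral ~ sorol — Veminish a corresponds to Sesimish o after a consonant, before a consonant other than r, m, n, p, b, f, v.
popego ~ pupegu — Veminish o corresponds to Sesimish u word-finally.
Applying these to Veminish 'bagago':
  bagago → bogago   (a→o after a consonant, before a consonant other than r, m, n, p, b, f, v)
  bogago → bogogo   (a→o after a consonant, before a consonant other than r, m, n, p, b, f, v)
  bogogo → bogogu   (o→u word-finally)
So the Sesimish cognate is 'bogogu'.

bogogu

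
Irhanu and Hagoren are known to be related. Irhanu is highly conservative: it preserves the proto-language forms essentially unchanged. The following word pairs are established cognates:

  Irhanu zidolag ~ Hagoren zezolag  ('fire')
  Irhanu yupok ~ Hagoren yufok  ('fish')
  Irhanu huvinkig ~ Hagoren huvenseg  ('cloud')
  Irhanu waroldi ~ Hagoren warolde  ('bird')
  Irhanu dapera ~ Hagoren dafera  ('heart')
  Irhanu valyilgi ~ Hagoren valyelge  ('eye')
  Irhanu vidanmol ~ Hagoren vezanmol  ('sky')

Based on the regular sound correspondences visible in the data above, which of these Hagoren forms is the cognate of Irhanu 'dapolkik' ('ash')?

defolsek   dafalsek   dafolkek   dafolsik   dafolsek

yupok ~ yufok — Irhanu p corresponds to Hagoren f between vowels (before a back vowel).
huvinkig ~ huvenseg — Irhanu k corresponds to Hagoren s after a consonant, before a front vowel.
zidolag ~ zezolag, huvinkig ~ huvenseg — Irhanu i corresponds to Hagoren e after a consonant, before a consonant other than r, m, n, p, b, f, v.
Applying these to Irhanu 'dapolkik':
  dapolkik → dafolkik   (p→f between vowels (before a back vowel))
  dafolkik → dafolsik   (k→s after a consonant, before a front vowel)
  dafolsik → dafolsek   (i→e after a consonant, before a consonant other than r, m, n, p, b, f, v)
So the Hagoren cognate is 'dafolsek'.

dafolsek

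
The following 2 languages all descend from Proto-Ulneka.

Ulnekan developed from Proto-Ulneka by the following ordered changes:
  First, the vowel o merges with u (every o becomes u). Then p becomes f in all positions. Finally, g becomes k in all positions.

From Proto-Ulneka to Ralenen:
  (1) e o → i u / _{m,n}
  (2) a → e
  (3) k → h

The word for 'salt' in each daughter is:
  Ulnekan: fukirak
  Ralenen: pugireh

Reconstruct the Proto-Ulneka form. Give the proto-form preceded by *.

*pugirak

Position 1: Ulnekan has f, Ralenen has p. Ralenen preserves p here (none of its changes turn any other segment into p), so the proto-segment is *p.
Position 7: Ulnekan has k, Ralenen has h. Taking the neighbouring segments as reconstructed: Ulnekan k could go back to *k or *g; Ralenen h could go back to *k or *h — the one source consistent with every daughter is *k.
Position 6: Ulnekan has a, Ralenen has e. Ulnekan preserves a here (none of its changes turn any other segment into a), so the proto-segment is *a.
Verify the candidate proto-form against each daughter:
Ulnekan: *pugirak
  pugirak (rule 1 does not apply)
  pugirak → fugirak   [unconditioned shift]
  fugirak → fukirak   [unconditioned shift]
  giving Ulnekan fukirak.
Ralenen: start from *pugirak.
  rule 1: no change — pugirak
  rule 2 (vowel merger): pugirak → pugirek
  rule 3 (unconditioned shift): pugirek → pugireh
  ⇒ Ralenen pugireh
Only *pugirak yields all of Ulnekan fukirak, Ralenen pugireh.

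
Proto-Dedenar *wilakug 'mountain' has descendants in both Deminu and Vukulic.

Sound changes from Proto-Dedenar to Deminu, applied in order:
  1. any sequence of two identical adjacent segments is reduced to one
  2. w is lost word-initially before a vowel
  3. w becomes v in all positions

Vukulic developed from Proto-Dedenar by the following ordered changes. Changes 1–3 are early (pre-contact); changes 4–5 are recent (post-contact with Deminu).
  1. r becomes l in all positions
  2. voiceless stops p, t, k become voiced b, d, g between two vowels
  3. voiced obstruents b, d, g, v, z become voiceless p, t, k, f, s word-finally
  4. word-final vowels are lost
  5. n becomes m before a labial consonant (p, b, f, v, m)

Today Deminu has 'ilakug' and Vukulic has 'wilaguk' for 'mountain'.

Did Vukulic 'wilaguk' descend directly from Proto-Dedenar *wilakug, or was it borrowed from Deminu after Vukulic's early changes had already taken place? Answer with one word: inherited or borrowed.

If inherited, *wilakug would pass through all of Vukulic's changes:
Vukulic: *wilakug
  wilakug (rule 1 does not apply)
  wilakug → wilagug   [intervocalic voicing]
  wilagug → wilaguk   [final devoicing]
  wilaguk (rule 4 does not apply)
  wilaguk (rule 5 does not apply)
  giving Vukulic wilaguk.
If borrowed from Deminu 'ilakug' after the early changes, it would undergo only the recent ones:
  rule 4 (apocope): no change (ilakug)
  rule 5 (nasal place assimilation): no change (ilakug)
  ⇒ as a loan: ilakug
Vukulic 'wilaguk' matches the inherited outcome exactly, so it is an inherited cognate, not a loan.

inherited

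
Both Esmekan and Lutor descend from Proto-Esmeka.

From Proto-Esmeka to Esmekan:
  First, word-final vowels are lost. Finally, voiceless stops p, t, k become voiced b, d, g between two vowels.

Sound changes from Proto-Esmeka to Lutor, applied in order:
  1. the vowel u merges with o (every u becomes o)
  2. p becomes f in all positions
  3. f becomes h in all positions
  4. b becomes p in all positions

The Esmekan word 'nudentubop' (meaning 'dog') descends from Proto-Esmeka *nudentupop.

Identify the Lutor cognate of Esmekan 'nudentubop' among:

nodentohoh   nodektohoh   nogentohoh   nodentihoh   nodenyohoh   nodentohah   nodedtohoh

Lutor: *nudentupop > nodentopop > nodentofof > nodentohoh  (by vowel merger, unconditioned shift, unconditioned shift)

nodentohoh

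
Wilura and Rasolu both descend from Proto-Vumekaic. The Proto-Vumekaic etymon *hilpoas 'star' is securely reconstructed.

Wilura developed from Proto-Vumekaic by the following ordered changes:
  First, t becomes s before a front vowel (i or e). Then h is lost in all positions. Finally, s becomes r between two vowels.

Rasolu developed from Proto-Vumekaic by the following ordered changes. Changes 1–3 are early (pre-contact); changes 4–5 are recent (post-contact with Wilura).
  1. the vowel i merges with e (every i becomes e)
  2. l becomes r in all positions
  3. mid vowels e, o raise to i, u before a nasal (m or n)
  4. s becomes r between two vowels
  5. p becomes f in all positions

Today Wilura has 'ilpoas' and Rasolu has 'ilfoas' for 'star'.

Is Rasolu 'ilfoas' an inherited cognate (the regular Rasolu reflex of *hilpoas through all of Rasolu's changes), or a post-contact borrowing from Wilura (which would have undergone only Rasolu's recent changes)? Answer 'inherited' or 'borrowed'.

If inherited, *hilpoas would pass through all of Rasolu's changes:
Rasolu: *hilpoas
  hilpoas → helpoas   [vowel merger]
  helpoas → herpoas   [unconditioned shift]
  herpoas (rule 3 does not apply)
  herpoas (rule 4 does not apply)
  herpoas → herfoas   [unconditioned shift]
  giving Rasolu herfoas.
If borrowed from Wilura 'ilpoas' after the early changes, it would undergo only the recent ones:
  rule 4 (rhotacism): no change (ilpoas)
  rule 5 (unconditioned shift): ilpoas → ilfoas
  ⇒ as a loan: ilfoas
Rasolu 'ilfoas' matches the loan outcome 'ilfoas', not the inherited 'herfoas' — it skipped the early Rasolu changes, so it was borrowed from Wilura.

borrowed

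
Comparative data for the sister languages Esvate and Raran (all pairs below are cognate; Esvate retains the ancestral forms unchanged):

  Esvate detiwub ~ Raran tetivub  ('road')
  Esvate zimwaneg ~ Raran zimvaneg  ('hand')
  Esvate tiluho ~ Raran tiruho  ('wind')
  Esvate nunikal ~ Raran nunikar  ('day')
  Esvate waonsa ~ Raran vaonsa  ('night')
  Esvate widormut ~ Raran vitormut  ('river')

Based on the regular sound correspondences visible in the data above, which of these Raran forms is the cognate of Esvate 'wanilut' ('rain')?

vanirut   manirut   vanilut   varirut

waonsa ~ vaonsa — Esvate w corresponds to Raran v word-initially before a back vowel.
tiluho ~ tiruho — Esvate l corresponds to Raran r between vowels (before a back vowel).
Applying these to Esvate 'wanilut':
  wanilut → vanilut   (w→v word-initially before a back vowel)
  vanilut → vanirut   (l→r between vowels (before a back vowel))
So the Raran cognate is 'vanirut'.

vanirut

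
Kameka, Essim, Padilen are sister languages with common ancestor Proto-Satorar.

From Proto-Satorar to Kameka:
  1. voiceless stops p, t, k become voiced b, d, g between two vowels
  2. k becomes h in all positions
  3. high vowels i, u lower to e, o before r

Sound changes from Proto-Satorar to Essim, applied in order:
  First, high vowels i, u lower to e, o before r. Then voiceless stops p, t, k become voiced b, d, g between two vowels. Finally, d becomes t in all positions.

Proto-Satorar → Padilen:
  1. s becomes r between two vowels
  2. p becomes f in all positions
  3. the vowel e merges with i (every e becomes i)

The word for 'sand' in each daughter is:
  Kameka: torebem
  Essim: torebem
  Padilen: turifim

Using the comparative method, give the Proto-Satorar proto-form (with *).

Position 2: Kameka has o, Essim has o, Padilen has u. Padilen preserves u here (none of its changes turn any other segment into u), so the proto-segment is *u.
Position 6: Kameka has e, Essim has e, Padilen has i. Taking the neighbouring segments as reconstructed: Kameka e can only go back to *e; Essim e can only go back to *e; Padilen i could go back to *e or *i — the one source consistent with every daughter is *e.
Position 5: Kameka has b, Essim has b, Padilen has f. Taking the neighbouring segments as reconstructed: Kameka b could go back to *p or *b; Essim b could go back to *p or *b; Padilen f could go back to *p or *f — the one source consistent with every daughter is *p.
Verify the candidate proto-form against each daughter:
Kameka: *turepem
  turepem → turebem   [intervocalic voicing]
  turebem (rule 2 does not apply)
  turebem → torebem   [pre-rhotic lowering]
  giving Kameka torebem.
Essim: *turepem > torepem > torebem  (by pre-rhotic lowering, intervocalic voicing)
Padilen: start from *turepem.
  rule 1: no change — turepem
  rule 2 (unconditioned shift): turepem → turefem
  rule 3 (vowel merger): turefem → turifim
  ⇒ Padilen turifim
Only *turepem yields all of Kameka torebem, Essim torebem, Padilen turifim.

*turepem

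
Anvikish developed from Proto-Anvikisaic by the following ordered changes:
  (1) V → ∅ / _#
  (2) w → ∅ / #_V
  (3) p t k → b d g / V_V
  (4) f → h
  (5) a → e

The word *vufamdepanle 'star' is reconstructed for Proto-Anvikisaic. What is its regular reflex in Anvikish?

vuhemdebenl

Anvikish: start from *vufamdepanle.
  rule 1 (apocope): vufamdepanle → vufamdepanl
  rule 2: no change — vufamdepanl
  rule 3 (intervocalic voicing): vufamdepanl → vufamdebanl
  rule 4 (unconditioned shift): vufamdebanl → vuhamdebanl
  rule 5 (vowel merger): vuhamdebanl → vuhemdebenl
  ⇒ Anvikish vuhemdebenl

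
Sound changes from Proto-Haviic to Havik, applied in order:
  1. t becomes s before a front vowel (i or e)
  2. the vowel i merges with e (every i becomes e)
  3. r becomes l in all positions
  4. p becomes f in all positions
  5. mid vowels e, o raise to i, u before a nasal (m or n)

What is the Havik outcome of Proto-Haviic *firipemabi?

felefimabe

Havik: *firipemabi
  firipemabi (rule 1 does not apply)
  firipemabi → ferepemabe   [vowel merger]
  ferepemabe → felepemabe   [unconditioned shift]
  felepemabe → felefemabe   [unconditioned shift]
  felefemabe → felefimabe   [pre-nasal raising]
  giving Havik felefimabe.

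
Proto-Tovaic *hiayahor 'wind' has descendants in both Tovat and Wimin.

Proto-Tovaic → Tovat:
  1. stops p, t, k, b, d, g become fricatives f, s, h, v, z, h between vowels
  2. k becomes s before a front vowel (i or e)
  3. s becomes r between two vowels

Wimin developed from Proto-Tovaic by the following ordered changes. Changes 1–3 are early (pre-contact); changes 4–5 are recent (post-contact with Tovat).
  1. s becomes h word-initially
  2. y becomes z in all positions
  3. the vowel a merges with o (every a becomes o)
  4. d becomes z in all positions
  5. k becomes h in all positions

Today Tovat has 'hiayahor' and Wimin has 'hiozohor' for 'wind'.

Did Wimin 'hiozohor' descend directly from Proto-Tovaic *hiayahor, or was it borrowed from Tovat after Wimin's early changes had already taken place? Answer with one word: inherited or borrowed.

If inherited, *hiayahor would pass through all of Wimin's changes:
Wimin: start from *hiayahor.
  rule 1: no change — hiayahor
  rule 2 (unconditioned shift): hiayahor → hiazahor
  rule 3 (vowel merger): hiazahor → hiozohor
  rule 4: no change — hiozohor
  rule 5: no change — hiozohor
  ⇒ Wimin hiozohor
If borrowed from Tovat 'hiayahor' after the early changes, it would undergo only the recent ones:
  rule 4 (unconditioned shift): no change (hiayahor)
  rule 5 (unconditioned shift): no change (hiayahor)
  ⇒ as a loan: hiayahor
Wimin 'hiozohor' matches the inherited outcome exactly, so it is an inherited cognate, not a loan.

inherited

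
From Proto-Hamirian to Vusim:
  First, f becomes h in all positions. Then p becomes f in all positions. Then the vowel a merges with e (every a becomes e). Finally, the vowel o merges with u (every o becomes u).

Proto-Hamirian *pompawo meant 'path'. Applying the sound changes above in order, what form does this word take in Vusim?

Vusim: *pompawo
  pompawo (rule 1 does not apply)
  pompawo → fomfawo   [unconditioned shift]
  fomfawo → fomfewo   [vowel merger]
  fomfewo → fumfewu   [vowel merger]
  giving Vusim fumfewu.

fumfewu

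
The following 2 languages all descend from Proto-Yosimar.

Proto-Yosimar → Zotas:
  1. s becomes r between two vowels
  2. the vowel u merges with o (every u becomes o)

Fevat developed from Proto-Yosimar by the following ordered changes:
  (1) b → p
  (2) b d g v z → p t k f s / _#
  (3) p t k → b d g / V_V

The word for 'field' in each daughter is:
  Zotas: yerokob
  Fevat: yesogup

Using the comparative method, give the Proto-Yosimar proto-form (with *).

Position 3: Zotas has r, Fevat has s. Taking the neighbouring segments as reconstructed: Zotas r could go back to *s or *r; Fevat s can only go back to *s — the one source consistent with every daughter is *s.
Position 6: Zotas has o, Fevat has u. Fevat preserves u here (none of its changes turn any other segment into u), so the proto-segment is *u.
Position 5: Zotas has k, Fevat has g. Zotas preserves k here (none of its changes turn any other segment into k), so the proto-segment is *k.
This points to *yesokub. Verify forward in each daughter:
Zotas: *yesokub
  yesokub → yerokub   [rhotacism]
  yerokub → yerokob   [vowel merger]
  giving Zotas yerokob.
Fevat: start from *yesokub.
  rule 1 (unconditioned shift): yesokub → yesokup
  rule 2: no change — yesokup
  rule 3 (intervocalic voicing): yesokup → yesogup
  ⇒ Fevat yesogup
No other proto-form is consistent with every reflex, so the reconstruction is *yesokub.

*yesokub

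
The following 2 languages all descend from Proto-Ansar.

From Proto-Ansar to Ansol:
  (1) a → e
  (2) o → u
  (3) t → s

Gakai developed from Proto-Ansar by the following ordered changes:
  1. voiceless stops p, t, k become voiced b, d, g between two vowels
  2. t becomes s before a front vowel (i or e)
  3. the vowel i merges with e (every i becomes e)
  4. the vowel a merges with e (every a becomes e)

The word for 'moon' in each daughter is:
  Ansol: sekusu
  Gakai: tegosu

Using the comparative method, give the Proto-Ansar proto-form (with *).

Position 2: Ansol has e, Gakai has e. Taking the neighbouring segments as reconstructed: Ansol e could go back to *a or *e; Gakai e can only go back to *a — the one source consistent with every daughter is *a.
Position 3: Ansol has k, Gakai has g. Ansol preserves k here (none of its changes turn any other segment into k), so the proto-segment is *k.
Position 4: Ansol has u, Gakai has o. Gakai preserves o here (none of its changes turn any other segment into o), so the proto-segment is *o.
This points to *takosu. Verify forward in each daughter:
Ansol: *takosu > tekosu > tekusu > sekusu  (by vowel merger, vowel merger, unconditioned shift)
Gakai: *takosu > tagosu > tegosu  (by intervocalic voicing, vowel merger)
*takosu is the unique common source.

*takosu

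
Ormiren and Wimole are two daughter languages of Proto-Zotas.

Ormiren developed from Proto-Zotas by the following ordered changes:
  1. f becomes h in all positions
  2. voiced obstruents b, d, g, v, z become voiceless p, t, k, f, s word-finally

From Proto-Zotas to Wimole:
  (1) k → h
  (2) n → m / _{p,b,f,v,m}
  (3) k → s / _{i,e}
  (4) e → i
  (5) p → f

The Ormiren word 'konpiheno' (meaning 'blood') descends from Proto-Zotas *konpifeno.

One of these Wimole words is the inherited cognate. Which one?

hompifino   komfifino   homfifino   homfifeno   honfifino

homfifino

Wimole: *konpifeno > honpifeno > hompifeno > hompifino > homfifino  (by unconditioned shift, nasal place assimilation, vowel merger, unconditioned shift)
Only 'homfifino' matches the regular Wimole development of *konpifeno.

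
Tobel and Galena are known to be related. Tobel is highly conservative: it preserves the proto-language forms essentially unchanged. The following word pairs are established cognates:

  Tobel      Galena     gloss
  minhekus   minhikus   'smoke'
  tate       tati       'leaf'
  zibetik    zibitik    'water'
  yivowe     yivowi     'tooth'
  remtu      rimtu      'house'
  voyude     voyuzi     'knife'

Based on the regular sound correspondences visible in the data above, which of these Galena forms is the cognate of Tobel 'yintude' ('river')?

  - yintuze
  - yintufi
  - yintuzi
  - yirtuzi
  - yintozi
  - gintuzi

voyude ~ voyuzi — Tobel d corresponds to Galena z between vowels (before a front vowel).
tate ~ tati, yivowe ~ yivowi — Tobel e corresponds to Galena i word-finally.
Applying these to Tobel 'yintude':
  yintude → yintuze   (d→z between vowels (before a front vowel))
  yintuze → yintuzi   (e→i word-finally)
So the Galena cognate is 'yintuzi'.

yintuzi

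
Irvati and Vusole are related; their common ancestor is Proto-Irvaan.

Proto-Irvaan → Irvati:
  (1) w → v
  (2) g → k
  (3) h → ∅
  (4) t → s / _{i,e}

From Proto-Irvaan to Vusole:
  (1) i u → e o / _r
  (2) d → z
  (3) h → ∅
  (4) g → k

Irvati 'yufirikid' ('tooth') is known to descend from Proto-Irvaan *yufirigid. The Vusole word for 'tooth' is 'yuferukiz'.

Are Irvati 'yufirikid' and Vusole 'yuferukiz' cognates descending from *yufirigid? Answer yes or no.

no

Derive the expected Vusole reflex of *yufirigid:
Vusole: start from *yufirigid.
  rule 1 (pre-rhotic lowering): yufirigid → yuferigid
  rule 2 (unconditioned shift): yuferigid → yuferigiz
  rule 3: no change — yuferigiz
  rule 4 (unconditioned shift): yuferigiz → yuferikiz
  ⇒ Vusole yuferikiz
The regular Vusole reflex would be 'yuferikiz', but the attested form is 'yuferukiz'. The correspondence is irregular, so they are not cognates (the Vusole form has a different source).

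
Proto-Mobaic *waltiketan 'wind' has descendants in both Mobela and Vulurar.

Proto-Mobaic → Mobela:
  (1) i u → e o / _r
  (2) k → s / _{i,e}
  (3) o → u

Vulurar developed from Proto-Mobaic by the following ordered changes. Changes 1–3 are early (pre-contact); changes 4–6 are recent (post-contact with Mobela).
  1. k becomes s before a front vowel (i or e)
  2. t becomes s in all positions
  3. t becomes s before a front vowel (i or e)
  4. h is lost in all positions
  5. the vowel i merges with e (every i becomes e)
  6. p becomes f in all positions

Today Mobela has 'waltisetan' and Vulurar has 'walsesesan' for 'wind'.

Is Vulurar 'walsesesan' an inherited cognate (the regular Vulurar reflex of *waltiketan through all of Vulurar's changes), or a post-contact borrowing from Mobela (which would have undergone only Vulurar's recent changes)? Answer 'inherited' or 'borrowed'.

If inherited, *waltiketan would pass through all of Vulurar's changes:
Vulurar: *waltiketan
  waltiketan → waltisetan   [palatalisation]
  waltisetan → walsisesan   [unconditioned shift]
  walsisesan (rule 3 does not apply)
  walsisesan (rule 4 does not apply)
  walsisesan → walsesesan   [vowel merger]
  walsesesan (rule 6 does not apply)
  giving Vulurar walsesesan.
If borrowed from Mobela 'waltisetan' after the early changes, it would undergo only the recent ones:
  rule 4 (h-loss): no change (waltisetan)
  rule 5 (vowel merger): waltisetan → waltesetan
  rule 6 (unconditioned shift): no change (waltesetan)
  ⇒ as a loan: waltesetan
Vulurar 'walsesesan' matches the inherited outcome exactly, so it is an inherited cognate, not a loan.

inherited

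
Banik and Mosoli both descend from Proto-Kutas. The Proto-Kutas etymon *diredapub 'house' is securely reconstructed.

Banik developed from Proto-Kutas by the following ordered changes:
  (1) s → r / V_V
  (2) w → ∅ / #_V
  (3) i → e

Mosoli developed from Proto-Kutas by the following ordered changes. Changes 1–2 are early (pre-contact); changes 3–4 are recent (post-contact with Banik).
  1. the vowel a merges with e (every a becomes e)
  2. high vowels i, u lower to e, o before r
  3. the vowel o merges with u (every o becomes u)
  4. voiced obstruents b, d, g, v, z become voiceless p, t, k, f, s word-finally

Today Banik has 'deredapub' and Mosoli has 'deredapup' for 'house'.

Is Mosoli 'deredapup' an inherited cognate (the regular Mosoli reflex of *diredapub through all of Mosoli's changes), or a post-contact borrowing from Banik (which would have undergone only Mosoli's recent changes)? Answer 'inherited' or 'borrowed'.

borrowed

If inherited, *diredapub would pass through all of Mosoli's changes:
Mosoli: *diredapub
  diredapub → diredepub   [vowel merger]
  diredepub → deredepub   [pre-rhotic lowering]
  deredepub (rule 3 does not apply)
  deredepub → deredepup   [final devoicing]
  giving Mosoli deredepup.
If borrowed from Banik 'deredapub' after the early changes, it would undergo only the recent ones:
  rule 3 (vowel merger): no change (deredapub)
  rule 4 (final devoicing): deredapub → deredapup
  ⇒ as a loan: deredapup
Mosoli 'deredapup' matches the loan outcome 'deredapup', not the inherited 'deredepup' — it skipped the early Mosoli changes, so it was borrowed from Banik.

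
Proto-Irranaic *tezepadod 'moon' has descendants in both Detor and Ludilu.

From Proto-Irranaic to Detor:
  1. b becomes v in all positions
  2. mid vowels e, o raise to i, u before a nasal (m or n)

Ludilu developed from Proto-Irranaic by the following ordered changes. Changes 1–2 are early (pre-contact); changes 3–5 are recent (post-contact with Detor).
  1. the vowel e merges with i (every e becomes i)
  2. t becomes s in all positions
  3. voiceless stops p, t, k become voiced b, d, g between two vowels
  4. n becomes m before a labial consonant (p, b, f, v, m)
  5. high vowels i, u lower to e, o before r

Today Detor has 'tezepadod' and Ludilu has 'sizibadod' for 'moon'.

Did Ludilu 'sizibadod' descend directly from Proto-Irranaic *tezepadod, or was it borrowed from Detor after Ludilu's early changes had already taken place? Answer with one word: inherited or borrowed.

inherited

If inherited, *tezepadod would pass through all of Ludilu's changes:
Ludilu: start from *tezepadod.
  rule 1 (vowel merger): tezepadod → tizipadod
  rule 2 (unconditioned shift): tizipadod → sizipadod
  rule 3 (intervocalic voicing): sizipadod → sizibadod
  rule 4: no change — sizibadod
  rule 5: no change — sizibadod
  ⇒ Ludilu sizibadod
If borrowed from Detor 'tezepadod' after the early changes, it would undergo only the recent ones:
  rule 3 (intervocalic voicing): tezepadod → tezebadod
  rule 4 (nasal place assimilation): no change (tezebadod)
  rule 5 (pre-rhotic lowering): no change (tezebadod)
  ⇒ as a loan: tezebadod
Ludilu 'sizibadod' matches the inherited outcome exactly, so it is an inherited cognate, not a loan.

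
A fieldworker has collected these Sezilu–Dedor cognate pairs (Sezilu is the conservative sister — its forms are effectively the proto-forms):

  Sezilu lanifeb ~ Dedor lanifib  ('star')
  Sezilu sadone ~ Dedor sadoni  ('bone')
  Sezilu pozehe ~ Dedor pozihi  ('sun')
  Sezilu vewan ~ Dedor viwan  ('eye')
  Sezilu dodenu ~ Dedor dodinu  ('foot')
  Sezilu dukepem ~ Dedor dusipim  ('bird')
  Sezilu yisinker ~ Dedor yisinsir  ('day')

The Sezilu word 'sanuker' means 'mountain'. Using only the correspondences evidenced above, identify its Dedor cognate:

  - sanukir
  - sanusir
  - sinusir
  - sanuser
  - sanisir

dukepem ~ dusipim — Sezilu k corresponds to Dedor s between vowels (before a front vowel).
yisinker ~ yisinsir — Sezilu e corresponds to Dedor i after a consonant, before r.
Applying these to Sezilu 'sanuker':
  sanuker → sanuser   (k→s between vowels (before a front vowel))
  sanuser → sanusir   (e→i after a consonant, before r)
So the Dedor cognate is 'sanusir'.

sanusir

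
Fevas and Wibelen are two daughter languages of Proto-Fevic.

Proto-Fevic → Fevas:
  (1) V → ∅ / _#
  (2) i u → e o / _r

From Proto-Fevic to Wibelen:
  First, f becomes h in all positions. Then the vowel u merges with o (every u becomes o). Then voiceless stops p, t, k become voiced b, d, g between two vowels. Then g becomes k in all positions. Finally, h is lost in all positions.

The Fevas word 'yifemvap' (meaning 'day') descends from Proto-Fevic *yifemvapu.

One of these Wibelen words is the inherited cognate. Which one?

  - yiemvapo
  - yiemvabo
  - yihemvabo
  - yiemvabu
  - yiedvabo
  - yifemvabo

yiemvabo

Wibelen: start from *yifemvapu.
  rule 1 (unconditioned shift): yifemvapu → yihemvapu
  rule 2 (vowel merger): yihemvapu → yihemvapo
  rule 3 (intervocalic voicing): yihemvapo → yihemvabo
  rule 4: no change — yihemvabo
  rule 5 (h-loss): yihemvabo → yiemvabo
  ⇒ Wibelen yiemvabo
Only 'yiemvabo' matches the regular Wibelen development of *yifemvapu.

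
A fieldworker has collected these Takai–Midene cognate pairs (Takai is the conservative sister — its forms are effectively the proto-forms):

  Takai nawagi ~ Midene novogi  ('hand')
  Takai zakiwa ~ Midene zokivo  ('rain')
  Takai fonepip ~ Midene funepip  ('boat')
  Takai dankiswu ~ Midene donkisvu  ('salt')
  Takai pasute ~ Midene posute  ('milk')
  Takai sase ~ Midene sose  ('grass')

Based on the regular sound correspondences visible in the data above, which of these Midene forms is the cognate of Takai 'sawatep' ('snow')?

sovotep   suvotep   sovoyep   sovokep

sovotep

nawagi ~ novogi, zakiwa ~ zokivo — Takai a corresponds to Midene o after a consonant, before a consonant other than r, m, n, p, b, f, v.
nawagi ~ novogi, zakiwa ~ zokivo — Takai w corresponds to Midene v between vowels (before a back vowel).
Applying these to Takai 'sawatep':
  sawatep → sowatep   (a→o after a consonant, before a consonant other than r, m, n, p, b, f, v)
  sowatep → sovatep   (w→v between vowels (before a back vowel))
  sovatep → sovotep   (a→o after a consonant, before a consonant other than r, m, n, p, b, f, v)
So the Midene cognate is 'sovotep'.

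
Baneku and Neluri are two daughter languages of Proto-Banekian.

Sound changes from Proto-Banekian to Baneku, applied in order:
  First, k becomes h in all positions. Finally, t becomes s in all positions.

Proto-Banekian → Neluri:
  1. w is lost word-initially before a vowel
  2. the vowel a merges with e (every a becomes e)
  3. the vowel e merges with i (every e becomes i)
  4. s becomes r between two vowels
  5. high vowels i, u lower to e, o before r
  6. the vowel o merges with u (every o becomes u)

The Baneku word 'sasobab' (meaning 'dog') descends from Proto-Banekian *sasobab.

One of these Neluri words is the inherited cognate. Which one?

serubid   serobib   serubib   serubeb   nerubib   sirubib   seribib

serubib

Neluri: *sasobab > sesobeb > sisobib > sirobib > serobib > serubib  (by vowel merger, vowel merger, rhotacism, pre-rhotic lowering, vowel merger)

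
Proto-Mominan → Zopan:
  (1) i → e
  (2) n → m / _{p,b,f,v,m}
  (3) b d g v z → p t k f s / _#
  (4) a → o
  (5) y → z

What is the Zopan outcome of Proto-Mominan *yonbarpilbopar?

zomborpelbopor

Zopan: start from *yonbarpilbopar.
  rule 1 (vowel merger): yonbarpilbopar → yonbarpelbopar
  rule 2 (nasal place assimilation): yonbarpelbopar → yombarpelbopar
  rule 3: no change — yombarpelbopar
  rule 4 (vowel merger): yombarpelbopar → yomborpelbopor
  rule 5 (unconditioned shift): yomborpelbopor → zomborpelbopor
  ⇒ Zopan zomborpelbopor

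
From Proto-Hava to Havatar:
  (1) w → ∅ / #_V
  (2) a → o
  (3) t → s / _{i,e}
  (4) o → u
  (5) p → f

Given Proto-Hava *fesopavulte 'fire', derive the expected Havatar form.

Havatar: *fesopavulte
  fesopavulte (rule 1 does not apply)
  fesopavulte → fesopovulte   [vowel merger]
  fesopovulte → fesopovulse   [palatalisation]
  fesopovulse → fesupuvulse   [vowel merger]
  fesupuvulse → fesufuvulse   [unconditioned shift]
  giving Havatar fesufuvulse.

fesufuvulse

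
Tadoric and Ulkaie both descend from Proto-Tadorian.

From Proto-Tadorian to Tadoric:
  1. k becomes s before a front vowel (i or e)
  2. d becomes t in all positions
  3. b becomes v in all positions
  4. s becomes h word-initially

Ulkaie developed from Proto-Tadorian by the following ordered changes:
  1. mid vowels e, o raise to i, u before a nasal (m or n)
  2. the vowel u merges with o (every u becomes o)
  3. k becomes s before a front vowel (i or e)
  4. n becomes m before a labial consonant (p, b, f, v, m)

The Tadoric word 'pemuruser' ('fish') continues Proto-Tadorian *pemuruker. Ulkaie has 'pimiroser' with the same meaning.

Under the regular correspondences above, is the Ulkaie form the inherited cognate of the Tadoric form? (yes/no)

Derive the expected Ulkaie reflex of *pemuruker:
Ulkaie: *pemuruker > pimuruker > pimoroker > pimoroser  (by pre-nasal raising, vowel merger, palatalisation)
The regular Ulkaie reflex would be 'pimoroser', but the attested form is 'pimiroser'. The correspondence is irregular, so they are not cognates (the Ulkaie form has a different source).

no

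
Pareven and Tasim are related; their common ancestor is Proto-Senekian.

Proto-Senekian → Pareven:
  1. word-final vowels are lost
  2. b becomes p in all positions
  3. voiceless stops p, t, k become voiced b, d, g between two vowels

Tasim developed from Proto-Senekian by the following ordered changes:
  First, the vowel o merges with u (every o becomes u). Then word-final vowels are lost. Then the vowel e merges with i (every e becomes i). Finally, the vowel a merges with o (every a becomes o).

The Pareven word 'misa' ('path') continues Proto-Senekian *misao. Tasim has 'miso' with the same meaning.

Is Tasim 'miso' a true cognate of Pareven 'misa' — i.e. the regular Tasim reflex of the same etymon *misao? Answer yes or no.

yes

Derive the expected Tasim reflex of *misao:
Tasim: start from *misao.
  rule 1 (vowel merger): misao → misau
  rule 2 (apocope): misau → misa
  rule 3: no change — misa
  rule 4 (vowel merger): misa → miso
  ⇒ Tasim miso
Tasim 'miso' matches the regular reflex exactly, so the pair is cognate.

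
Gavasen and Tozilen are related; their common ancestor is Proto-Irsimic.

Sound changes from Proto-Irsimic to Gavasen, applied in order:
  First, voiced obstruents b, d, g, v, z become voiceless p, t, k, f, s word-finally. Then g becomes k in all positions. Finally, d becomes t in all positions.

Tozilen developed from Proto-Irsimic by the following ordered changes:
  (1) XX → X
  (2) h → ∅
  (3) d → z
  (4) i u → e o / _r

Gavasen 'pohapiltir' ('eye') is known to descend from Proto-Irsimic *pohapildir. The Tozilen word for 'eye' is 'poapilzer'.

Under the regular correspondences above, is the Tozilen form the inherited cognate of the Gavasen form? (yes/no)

Derive the expected Tozilen reflex of *pohapildir:
Tozilen: *pohapildir > poapildir > poapilzir > poapilzer  (by h-loss, unconditioned shift, pre-rhotic lowering)
Tozilen 'poapilzer' matches the regular reflex exactly, so the pair is cognate.

yes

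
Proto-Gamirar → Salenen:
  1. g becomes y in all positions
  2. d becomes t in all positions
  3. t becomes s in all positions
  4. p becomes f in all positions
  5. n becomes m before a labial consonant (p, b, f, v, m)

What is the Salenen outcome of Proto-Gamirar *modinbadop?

mosimbasof

Salenen: *modinbadop > motinbatop > mosinbasop > mosinbasof > mosimbasof  (by unconditioned shift, unconditioned shift, unconditioned shift, nasal place assimilation)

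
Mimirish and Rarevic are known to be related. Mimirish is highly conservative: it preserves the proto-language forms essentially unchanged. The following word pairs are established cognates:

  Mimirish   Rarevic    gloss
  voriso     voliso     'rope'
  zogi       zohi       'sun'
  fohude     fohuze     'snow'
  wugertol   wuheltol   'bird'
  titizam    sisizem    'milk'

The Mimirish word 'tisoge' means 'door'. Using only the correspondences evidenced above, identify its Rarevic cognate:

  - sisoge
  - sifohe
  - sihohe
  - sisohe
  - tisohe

titizam ~ sisizem — Mimirish t corresponds to Rarevic s word-initially before a front vowel.
wugertol ~ wuheltol — Mimirish g corresponds to Rarevic h between vowels (before a front vowel).
Applying these to Mimirish 'tisoge':
  tisoge → sisoge   (t→s word-initially before a front vowel)
  sisoge → sisohe   (g→h between vowels (before a front vowel))
So the Rarevic cognate is 'sisohe'.

sisohe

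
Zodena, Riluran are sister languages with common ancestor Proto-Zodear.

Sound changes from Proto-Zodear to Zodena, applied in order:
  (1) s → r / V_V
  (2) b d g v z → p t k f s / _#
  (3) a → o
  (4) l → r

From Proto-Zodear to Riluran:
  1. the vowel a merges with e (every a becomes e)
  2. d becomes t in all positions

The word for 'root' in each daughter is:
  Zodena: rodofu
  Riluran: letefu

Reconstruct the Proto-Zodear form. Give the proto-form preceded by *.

*ladafu

Position 2: Zodena has o, Riluran has e. Taking the neighbouring segments as reconstructed: Zodena o could go back to *a or *o; Riluran e could go back to *a or *e — the one source consistent with every daughter is *a.
Position 4: Zodena has o, Riluran has e. Taking the neighbouring segments as reconstructed: Zodena o could go back to *a or *o; Riluran e could go back to *a or *e — the one source consistent with every daughter is *a.
Position 1: Zodena has r, Riluran has l. Riluran preserves l here (none of its changes turn any other segment into l), so the proto-segment is *l.
This points to *ladafu. Verify forward in each daughter:
Zodena: *ladafu > lodofu > rodofu  (by vowel merger, unconditioned shift)
Riluran: *ladafu
  ladafu → ledefu   [vowel merger]
  ledefu → letefu   [unconditioned shift]
  giving Riluran letefu.
No other proto-form is consistent with every reflex, so the reconstruction is *ladafu.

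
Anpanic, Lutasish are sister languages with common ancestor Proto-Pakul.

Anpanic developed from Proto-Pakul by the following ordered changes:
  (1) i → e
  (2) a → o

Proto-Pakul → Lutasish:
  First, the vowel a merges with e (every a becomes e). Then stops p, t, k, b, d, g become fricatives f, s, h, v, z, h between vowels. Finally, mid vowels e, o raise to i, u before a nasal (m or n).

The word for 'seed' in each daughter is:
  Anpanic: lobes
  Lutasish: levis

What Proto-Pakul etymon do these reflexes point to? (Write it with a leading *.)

Position 3: Anpanic has b, Lutasish has v. Anpanic preserves b here (none of its changes turn any other segment into b), so the proto-segment is *b.
Position 2: Anpanic has o, Lutasish has e. Taking the neighbouring segments as reconstructed: Anpanic o could go back to *a or *o; Lutasish e could go back to *a or *e — the one source consistent with every daughter is *a.
Position 4: Anpanic has e, Lutasish has i. Taking the neighbouring segments as reconstructed: Anpanic e could go back to *e or *i; Lutasish i can only go back to *i — the one source consistent with every daughter is *i.
The remaining positions agree across the daughters. Check the candidate against every language:
Anpanic: *labis
  labis → labes   [vowel merger]
  labes → lobes   [vowel merger]
  giving Anpanic lobes.
Lutasish: *labis
  labis → lebis   [vowel merger]
  lebis → levis   [intervocalic lenition]
  levis (rule 3 does not apply)
  giving Lutasish levis.
Only *labis yields all of Anpanic lobes, Lutasish levis.

*labis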